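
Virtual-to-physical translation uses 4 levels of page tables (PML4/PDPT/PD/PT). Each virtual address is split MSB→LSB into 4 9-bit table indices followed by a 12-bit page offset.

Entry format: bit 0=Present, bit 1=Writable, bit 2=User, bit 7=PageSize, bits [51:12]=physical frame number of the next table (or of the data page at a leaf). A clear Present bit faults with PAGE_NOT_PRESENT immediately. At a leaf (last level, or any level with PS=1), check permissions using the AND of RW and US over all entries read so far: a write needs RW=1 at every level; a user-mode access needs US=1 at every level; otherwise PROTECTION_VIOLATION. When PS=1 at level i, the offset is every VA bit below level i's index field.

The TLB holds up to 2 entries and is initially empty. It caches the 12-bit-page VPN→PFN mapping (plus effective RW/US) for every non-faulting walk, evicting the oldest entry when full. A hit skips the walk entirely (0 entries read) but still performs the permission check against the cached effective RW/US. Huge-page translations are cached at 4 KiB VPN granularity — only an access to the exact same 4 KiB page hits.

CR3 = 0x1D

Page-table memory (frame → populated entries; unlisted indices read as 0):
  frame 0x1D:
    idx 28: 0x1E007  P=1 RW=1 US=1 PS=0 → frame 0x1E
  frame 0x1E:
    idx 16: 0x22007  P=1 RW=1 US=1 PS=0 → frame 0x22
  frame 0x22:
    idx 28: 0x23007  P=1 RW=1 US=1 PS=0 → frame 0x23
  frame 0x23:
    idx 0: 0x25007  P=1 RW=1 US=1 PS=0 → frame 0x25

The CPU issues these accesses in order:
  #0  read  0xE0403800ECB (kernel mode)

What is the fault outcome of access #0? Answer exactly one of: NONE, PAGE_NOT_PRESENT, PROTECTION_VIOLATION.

Trace:
#0 VA=0xE0403800ECB (r,kernel):
  L0 @0x1D[28] → 0x1E007  P=1,RW=1,US=1,PS=0
  L1 @0x1E[16] → 0x22007  P=1,RW=1,US=1,PS=0
  L2 @0x22[28] → 0x23007  P=1,RW=1,US=1,PS=0
  L3 @0x23[0] → 0x25007  P=1,RW=1,US=1,PS=0
  → PA=0x25ECB  (4 entries read)

Access #0 fault: NONE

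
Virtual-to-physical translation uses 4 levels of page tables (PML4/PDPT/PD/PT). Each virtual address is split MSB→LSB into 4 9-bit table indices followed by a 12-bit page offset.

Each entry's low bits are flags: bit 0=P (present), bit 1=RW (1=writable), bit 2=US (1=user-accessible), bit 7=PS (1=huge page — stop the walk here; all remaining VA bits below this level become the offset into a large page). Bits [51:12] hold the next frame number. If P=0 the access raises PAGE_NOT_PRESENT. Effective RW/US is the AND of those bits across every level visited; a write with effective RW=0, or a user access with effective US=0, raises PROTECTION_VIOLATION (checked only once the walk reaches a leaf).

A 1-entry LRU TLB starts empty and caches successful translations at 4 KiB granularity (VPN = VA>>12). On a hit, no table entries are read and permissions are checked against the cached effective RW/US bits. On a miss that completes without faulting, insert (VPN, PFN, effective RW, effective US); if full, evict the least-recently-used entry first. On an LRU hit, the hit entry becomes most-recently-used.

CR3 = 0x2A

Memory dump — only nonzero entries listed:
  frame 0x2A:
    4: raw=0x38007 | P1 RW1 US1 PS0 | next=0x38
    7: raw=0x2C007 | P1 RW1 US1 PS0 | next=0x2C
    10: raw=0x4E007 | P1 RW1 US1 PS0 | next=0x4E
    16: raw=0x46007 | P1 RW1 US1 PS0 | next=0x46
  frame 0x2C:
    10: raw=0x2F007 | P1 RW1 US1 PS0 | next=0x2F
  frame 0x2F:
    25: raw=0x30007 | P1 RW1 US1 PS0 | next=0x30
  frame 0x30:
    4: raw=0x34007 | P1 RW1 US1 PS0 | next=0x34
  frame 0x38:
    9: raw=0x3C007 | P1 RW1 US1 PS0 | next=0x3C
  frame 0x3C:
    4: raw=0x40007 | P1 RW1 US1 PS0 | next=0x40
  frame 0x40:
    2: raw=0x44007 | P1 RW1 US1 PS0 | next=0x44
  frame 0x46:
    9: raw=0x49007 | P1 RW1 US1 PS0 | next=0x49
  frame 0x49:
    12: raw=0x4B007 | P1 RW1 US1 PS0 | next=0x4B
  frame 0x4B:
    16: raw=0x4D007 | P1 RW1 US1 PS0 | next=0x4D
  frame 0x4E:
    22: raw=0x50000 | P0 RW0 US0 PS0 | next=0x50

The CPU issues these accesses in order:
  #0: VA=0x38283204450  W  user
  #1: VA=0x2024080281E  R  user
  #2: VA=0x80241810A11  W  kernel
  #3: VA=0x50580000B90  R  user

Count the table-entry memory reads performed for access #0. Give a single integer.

Per-access translation:
#0 VA=0x38283204450 (w,user):
  L0 @0x2A[7] → 0x2C007  P=1,RW=1,US=1,PS=0
  L1 @0x2C[10] → 0x2F007  P=1,RW=1,US=1,PS=0
  L2 @0x2F[25] → 0x30007  P=1,RW=1,US=1,PS=0
  L3 @0x30[4] → 0x34007  P=1,RW=1,US=1,PS=0
  ⇒ phys 0x34450  [4 reads]
#1 VA=0x2024080281E (r,user):
  L0 @0x2A[4] → 0x38007  P=1,RW=1,US=1,PS=0
  L1 @0x38[9] → 0x3C007  P=1,RW=1,US=1,PS=0
  L2 @0x3C[4] → 0x40007  P=1,RW=1,US=1,PS=0
  L3 @0x40[2] → 0x44007  P=1,RW=1,US=1,PS=0
  ⇒ phys 0x4481E  [4 reads]
#2 VA=0x80241810A11 (w,kernel):
  L0 @0x2A[16] → 0x46007  P=1,RW=1,US=1,PS=0
  L1 @0x46[9] → 0x49007  P=1,RW=1,US=1,PS=0
  L2 @0x49[12] → 0x4B007  P=1,RW=1,US=1,PS=0
  L3 @0x4B[16] → 0x4D007  P=1,RW=1,US=1,PS=0
  ⇒ phys 0x4DA11  [4 reads]
#3 VA=0x50580000B90 (r,user):
  L0 @0x2A[10] → 0x4E007  P=1,RW=1,US=1,PS=0
  L1 @0x4E[22] → 0x50000  P=0,RW=0,US=0,PS=0
  ✗ PAGE_NOT_PRESENT  [2 reads]

Entries read for #0: 4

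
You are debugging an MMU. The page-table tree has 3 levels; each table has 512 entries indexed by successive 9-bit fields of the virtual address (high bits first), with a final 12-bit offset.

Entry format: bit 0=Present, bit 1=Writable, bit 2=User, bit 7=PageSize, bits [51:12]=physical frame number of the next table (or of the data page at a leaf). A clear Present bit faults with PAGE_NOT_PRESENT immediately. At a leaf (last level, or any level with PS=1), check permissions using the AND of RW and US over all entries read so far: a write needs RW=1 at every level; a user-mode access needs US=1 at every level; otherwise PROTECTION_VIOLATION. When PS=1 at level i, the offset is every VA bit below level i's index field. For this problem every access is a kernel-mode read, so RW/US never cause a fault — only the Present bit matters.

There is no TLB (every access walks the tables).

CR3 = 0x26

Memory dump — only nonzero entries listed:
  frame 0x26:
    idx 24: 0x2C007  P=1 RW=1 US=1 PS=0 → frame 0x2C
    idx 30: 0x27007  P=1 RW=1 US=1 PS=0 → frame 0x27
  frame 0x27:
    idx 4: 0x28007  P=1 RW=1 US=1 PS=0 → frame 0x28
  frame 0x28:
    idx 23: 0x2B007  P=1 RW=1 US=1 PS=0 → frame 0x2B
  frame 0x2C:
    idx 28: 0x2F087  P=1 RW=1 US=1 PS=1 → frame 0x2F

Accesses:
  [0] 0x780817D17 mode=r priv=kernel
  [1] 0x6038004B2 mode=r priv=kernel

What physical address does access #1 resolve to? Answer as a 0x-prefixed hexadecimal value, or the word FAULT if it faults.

Walk each access:
#0 VA=0x780817D17 (r,kernel):
  [0] read 0x26 idx=30: raw=0x27007 flags P=1 W=1 U=1 S=0
  [1] read 0x27 idx=4: raw=0x28007 flags P=1 W=1 U=1 S=0
  [2] read 0x28 idx=23: raw=0x2B007 flags P=1 W=1 U=1 S=0
  ⇒ phys 0x2BD17  [3 reads]
#1 VA=0x6038004B2 (r,kernel):
  [0] read 0x26 idx=24: raw=0x2C007 flags P=1 W=1 U=1 S=0
  [1] read 0x2C idx=28: raw=0x2F087 flags P=1 W=1 U=1 S=1
  ⇒ phys 0x2F4B2 (huge @L1)  [2 reads]

Access #1 PA: 0x2F4B2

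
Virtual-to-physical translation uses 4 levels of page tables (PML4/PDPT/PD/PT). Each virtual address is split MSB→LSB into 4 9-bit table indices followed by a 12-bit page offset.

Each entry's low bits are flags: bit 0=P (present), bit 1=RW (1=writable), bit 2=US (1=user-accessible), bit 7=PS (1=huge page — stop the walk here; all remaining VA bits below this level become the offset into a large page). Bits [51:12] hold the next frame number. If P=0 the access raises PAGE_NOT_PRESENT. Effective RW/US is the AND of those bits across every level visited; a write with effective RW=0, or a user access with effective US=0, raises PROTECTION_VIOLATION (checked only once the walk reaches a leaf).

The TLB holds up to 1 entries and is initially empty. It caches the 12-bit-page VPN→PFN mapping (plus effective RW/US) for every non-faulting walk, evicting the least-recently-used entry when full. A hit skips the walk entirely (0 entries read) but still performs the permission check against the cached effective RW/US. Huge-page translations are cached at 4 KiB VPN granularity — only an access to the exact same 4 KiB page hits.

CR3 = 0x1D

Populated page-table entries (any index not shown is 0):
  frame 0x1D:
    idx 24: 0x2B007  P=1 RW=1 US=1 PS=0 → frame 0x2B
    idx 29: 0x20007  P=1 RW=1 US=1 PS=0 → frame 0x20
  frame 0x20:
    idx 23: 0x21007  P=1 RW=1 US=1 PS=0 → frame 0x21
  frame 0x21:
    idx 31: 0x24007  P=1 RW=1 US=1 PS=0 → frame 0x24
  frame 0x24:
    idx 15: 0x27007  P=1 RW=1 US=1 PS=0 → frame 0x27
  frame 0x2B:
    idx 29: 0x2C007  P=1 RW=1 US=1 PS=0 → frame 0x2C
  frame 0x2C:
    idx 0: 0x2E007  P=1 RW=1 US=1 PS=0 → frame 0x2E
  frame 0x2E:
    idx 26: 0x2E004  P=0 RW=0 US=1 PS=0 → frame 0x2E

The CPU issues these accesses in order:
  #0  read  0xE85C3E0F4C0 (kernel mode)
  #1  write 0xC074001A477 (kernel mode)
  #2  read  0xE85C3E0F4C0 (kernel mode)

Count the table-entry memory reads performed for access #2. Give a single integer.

Walk each access:
#0 VA=0xE85C3E0F4C0 (r,kernel):
  lvl0: tbl 0x1D, slot 29 ⇒ 0x20007 (P1/RW1/US1/PS0)
  lvl1: tbl 0x20, slot 23 ⇒ 0x21007 (P1/RW1/US1/PS0)
  lvl2: tbl 0x21, slot 31 ⇒ 0x24007 (P1/RW1/US1/PS0)
  lvl3: tbl 0x24, slot 15 ⇒ 0x27007 (P1/RW1/US1/PS0)
  ⇒ phys 0x274C0  [4 reads]
#1 VA=0xC074001A477 (w,kernel):
  lvl0: tbl 0x1D, slot 24 ⇒ 0x2B007 (P1/RW1/US1/PS0)
  lvl1: tbl 0x2B, slot 29 ⇒ 0x2C007 (P1/RW1/US1/PS0)
  lvl2: tbl 0x2C, slot 0 ⇒ 0x2E007 (P1/RW1/US1/PS0)
  lvl3: tbl 0x2E, slot 26 ⇒ 0x2E004 (P0/RW0/US1/PS0)
  ✗ PAGE_NOT_PRESENT  [4 reads]
#2 VA=0xE85C3E0F4C0 (r,kernel):
  TLB hit vpn=0xE85C3E0F → PA=0x274C0

Entries read for #2: 0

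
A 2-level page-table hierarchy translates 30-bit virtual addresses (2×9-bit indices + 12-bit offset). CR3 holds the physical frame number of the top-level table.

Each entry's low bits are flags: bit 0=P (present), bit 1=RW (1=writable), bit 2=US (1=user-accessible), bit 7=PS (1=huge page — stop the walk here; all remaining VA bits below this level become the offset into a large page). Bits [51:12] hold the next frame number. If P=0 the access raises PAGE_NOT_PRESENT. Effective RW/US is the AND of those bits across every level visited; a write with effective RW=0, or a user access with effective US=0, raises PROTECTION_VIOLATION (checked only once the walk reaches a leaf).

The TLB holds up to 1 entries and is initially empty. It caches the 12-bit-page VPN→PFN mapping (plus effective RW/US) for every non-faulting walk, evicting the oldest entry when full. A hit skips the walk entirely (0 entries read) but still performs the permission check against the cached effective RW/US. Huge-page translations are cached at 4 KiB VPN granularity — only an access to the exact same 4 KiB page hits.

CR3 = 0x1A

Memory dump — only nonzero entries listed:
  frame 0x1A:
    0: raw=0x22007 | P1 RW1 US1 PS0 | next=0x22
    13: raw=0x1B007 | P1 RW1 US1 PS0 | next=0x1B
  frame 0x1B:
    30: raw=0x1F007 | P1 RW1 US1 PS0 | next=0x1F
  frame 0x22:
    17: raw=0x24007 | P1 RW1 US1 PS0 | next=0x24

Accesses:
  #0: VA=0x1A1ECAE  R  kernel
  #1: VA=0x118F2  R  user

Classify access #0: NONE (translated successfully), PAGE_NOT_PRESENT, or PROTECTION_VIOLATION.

Walk each access:
#0 VA=0x1A1ECAE (r,kernel):
  lvl0: tbl 0x1A, slot 13 ⇒ 0x1B007 (P1/RW1/US1/PS0)
  lvl1: tbl 0x1B, slot 30 ⇒ 0x1F007 (P1/RW1/US1/PS0)
  ✓ 0x1FCAE  — 2 lookups
#1 VA=0x118F2 (r,user):
  lvl0: tbl 0x1A, slot 0 ⇒ 0x22007 (P1/RW1/US1/PS0)
  lvl1: tbl 0x22, slot 17 ⇒ 0x24007 (P1/RW1/US1/PS0)
  ✓ 0x248F2  — 2 lookups

Access #0 fault: NONE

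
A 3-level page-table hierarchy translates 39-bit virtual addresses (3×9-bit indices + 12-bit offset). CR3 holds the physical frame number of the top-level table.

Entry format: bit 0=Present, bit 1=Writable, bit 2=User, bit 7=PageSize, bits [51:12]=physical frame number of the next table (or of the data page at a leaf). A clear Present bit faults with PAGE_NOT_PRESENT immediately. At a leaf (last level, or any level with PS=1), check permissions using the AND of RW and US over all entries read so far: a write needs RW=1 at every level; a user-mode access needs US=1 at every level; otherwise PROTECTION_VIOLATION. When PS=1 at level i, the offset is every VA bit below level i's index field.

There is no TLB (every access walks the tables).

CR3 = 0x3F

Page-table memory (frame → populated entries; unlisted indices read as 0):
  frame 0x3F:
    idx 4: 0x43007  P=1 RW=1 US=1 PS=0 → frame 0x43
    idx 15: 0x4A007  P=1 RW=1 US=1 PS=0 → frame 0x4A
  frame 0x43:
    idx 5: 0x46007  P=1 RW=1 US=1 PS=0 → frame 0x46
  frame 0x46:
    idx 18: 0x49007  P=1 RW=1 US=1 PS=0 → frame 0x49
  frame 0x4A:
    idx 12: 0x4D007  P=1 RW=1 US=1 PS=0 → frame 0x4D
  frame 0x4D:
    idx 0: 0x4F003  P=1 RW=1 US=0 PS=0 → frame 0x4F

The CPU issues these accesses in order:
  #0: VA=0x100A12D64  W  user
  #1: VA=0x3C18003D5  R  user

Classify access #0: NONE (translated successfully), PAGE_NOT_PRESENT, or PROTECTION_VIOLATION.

Per-access translation:
#0 VA=0x100A12D64 (w,user):
  lvl0: tbl 0x3F, slot 4 ⇒ 0x43007 (P1/RW1/US1/PS0)
  lvl1: tbl 0x43, slot 5 ⇒ 0x46007 (P1/RW1/US1/PS0)
  lvl2: tbl 0x46, slot 18 ⇒ 0x49007 (P1/RW1/US1/PS0)
  ✓ 0x49D64  — 3 lookups
#1 VA=0x3C18003D5 (r,user):
  lvl0: tbl 0x3F, slot 15 ⇒ 0x4A007 (P1/RW1/US1/PS0)
  lvl1: tbl 0x4A, slot 12 ⇒ 0x4D007 (P1/RW1/US1/PS0)
  lvl2: tbl 0x4D, slot 0 ⇒ 0x4F003 (P1/RW1/US0/PS0)
  → PROTECTION_VIOLATION  (3 entries read)

Access #0 fault: NONE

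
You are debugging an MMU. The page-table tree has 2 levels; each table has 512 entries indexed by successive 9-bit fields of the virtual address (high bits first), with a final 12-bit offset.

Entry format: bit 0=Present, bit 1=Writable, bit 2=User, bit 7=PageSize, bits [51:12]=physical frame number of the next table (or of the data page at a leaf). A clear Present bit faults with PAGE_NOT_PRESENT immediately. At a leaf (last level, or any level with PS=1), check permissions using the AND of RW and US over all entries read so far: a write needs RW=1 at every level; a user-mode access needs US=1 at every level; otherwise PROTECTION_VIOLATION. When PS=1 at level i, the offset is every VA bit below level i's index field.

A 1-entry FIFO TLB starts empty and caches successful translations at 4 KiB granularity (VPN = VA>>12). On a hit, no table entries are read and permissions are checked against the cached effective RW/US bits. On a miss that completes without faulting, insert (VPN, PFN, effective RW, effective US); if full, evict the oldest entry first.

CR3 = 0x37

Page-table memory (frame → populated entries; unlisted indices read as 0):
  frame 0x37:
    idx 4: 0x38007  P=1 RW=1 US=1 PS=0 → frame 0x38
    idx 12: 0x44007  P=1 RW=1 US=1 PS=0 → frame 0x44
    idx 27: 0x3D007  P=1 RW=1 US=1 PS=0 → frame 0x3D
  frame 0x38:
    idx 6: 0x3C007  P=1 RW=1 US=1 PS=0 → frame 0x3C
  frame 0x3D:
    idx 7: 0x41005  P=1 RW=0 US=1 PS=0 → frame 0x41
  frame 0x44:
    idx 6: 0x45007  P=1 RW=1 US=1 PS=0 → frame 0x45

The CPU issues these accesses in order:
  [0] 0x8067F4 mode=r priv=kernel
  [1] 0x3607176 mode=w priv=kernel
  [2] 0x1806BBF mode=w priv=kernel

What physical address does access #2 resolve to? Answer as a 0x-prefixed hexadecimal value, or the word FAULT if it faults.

Trace:
#0 VA=0x8067F4 (r,kernel):
  [0] read 0x37 idx=4: raw=0x38007 flags P=1 W=1 U=1 S=0
  [1] read 0x38 idx=6: raw=0x3C007 flags P=1 W=1 U=1 S=0
  ✓ 0x3C7F4  — 2 lookups
#1 VA=0x3607176 (w,kernel):
  [0] read 0x37 idx=27: raw=0x3D007 flags P=1 W=1 U=1 S=0
  [1] read 0x3D idx=7: raw=0x41005 flags P=1 W=0 U=1 S=0
  → PROTECTION_VIOLATION  (2 entries read)
#2 VA=0x1806BBF (w,kernel):
  [0] read 0x37 idx=12: raw=0x44007 flags P=1 W=1 U=1 S=0
  [1] read 0x44 idx=6: raw=0x45007 flags P=1 W=1 U=1 S=0
  ✓ 0x45BBF  — 2 lookups

Access #2 PA: 0x45BBF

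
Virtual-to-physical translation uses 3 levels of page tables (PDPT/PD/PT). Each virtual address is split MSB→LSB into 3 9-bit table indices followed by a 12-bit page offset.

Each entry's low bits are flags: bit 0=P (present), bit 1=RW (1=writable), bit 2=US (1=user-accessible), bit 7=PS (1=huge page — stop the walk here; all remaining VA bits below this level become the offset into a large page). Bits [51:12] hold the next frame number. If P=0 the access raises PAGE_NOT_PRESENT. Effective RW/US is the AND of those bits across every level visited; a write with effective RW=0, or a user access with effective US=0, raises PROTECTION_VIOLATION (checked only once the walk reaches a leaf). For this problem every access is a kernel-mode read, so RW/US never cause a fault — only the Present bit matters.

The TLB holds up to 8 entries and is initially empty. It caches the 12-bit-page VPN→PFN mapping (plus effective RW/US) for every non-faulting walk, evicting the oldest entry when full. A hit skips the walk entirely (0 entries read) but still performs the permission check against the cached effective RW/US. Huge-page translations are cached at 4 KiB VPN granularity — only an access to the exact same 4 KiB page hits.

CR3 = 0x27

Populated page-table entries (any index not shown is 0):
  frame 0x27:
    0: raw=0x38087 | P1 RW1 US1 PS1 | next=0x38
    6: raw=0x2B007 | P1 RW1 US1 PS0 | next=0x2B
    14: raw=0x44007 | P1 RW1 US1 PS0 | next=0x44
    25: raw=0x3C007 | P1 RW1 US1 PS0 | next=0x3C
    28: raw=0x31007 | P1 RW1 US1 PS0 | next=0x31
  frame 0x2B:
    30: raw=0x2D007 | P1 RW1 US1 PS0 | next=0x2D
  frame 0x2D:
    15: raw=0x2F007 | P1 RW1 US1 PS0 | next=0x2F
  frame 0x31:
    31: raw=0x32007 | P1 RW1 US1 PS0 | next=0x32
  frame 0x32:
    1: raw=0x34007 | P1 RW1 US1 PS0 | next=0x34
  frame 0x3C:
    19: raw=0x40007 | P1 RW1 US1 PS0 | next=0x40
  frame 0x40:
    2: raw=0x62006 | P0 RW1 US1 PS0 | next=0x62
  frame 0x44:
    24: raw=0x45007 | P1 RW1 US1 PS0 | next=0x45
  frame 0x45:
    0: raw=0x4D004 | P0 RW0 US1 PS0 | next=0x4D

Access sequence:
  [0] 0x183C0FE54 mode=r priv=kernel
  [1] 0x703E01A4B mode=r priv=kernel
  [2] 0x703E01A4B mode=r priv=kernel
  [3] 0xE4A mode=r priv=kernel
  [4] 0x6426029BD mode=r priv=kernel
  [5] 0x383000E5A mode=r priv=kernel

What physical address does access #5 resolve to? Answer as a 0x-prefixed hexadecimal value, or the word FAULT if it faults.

Trace:
#0 VA=0x183C0FE54 (r,kernel):
  L0 @0x27[6] → 0x2B007  P=1,RW=1,US=1,PS=0
  L1 @0x2B[30] → 0x2D007  P=1,RW=1,US=1,PS=0
  L2 @0x2D[15] → 0x2F007  P=1,RW=1,US=1,PS=0
  → PA=0x2FE54  (3 entries read)
#1 VA=0x703E01A4B (r,kernel):
  L0 @0x27[28] → 0x31007  P=1,RW=1,US=1,PS=0
  L1 @0x31[31] → 0x32007  P=1,RW=1,US=1,PS=0
  L2 @0x32[1] → 0x34007  P=1,RW=1,US=1,PS=0
  → PA=0x34A4B  (3 entries read)
#2 VA=0x703E01A4B (r,kernel):
  TLB hit vpn=0x703E01 → PA=0x34A4B
#3 VA=0xE4A (r,kernel):
  L0 @0x27[0] → 0x38087  P=1,RW=1,US=1,PS=1
  → PA=0x38E4A (huge @L0)  (1 entries read)
#4 VA=0x6426029BD (r,kernel):
  L0 @0x27[25] → 0x3C007  P=1,RW=1,US=1,PS=0
  L1 @0x3C[19] → 0x40007  P=1,RW=1,US=1,PS=0
  L2 @0x40[2] → 0x62006  P=0,RW=1,US=1,PS=0
  ⇒ fault: PAGE_NOT_PRESENT  — 3 lookups
#5 VA=0x383000E5A (r,kernel):
  L0 @0x27[14] → 0x44007  P=1,RW=1,US=1,PS=0
  L1 @0x44[24] → 0x45007  P=1,RW=1,US=1,PS=0
  L2 @0x45[0] → 0x4D004  P=0,RW=0,US=1,PS=0
  ⇒ fault: PAGE_NOT_PRESENT  — 3 lookups

Access #5 PA: FAULT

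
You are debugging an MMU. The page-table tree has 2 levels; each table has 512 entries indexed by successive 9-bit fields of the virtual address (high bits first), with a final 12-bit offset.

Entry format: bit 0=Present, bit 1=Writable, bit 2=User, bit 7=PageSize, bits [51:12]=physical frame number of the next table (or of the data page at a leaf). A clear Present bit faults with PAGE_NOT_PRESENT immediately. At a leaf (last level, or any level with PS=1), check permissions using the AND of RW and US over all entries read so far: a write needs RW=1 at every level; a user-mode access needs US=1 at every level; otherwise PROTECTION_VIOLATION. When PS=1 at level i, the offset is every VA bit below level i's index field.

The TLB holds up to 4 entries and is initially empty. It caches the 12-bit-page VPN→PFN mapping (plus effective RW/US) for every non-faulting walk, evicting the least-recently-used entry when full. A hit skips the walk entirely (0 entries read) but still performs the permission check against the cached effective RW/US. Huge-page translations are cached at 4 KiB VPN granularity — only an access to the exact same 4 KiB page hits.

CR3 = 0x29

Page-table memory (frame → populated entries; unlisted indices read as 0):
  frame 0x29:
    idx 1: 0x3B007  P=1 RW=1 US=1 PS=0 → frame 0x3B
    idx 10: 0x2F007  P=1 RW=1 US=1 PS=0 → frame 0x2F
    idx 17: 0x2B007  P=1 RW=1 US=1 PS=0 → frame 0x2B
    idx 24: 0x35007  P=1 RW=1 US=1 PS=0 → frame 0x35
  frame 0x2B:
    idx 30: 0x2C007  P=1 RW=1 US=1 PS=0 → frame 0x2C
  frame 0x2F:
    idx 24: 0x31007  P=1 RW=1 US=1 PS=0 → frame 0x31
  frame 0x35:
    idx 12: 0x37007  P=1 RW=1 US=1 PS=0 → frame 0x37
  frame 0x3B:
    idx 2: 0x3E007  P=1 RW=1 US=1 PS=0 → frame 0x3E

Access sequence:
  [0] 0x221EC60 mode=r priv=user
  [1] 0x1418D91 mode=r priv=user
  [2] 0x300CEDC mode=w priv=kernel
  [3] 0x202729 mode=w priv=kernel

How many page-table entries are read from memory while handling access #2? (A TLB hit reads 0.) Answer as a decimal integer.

Per-access translation:
#0 VA=0x221EC60 (r,user):
  [0] read 0x29 idx=17: raw=0x2B007 flags P=1 W=1 U=1 S=0
  [1] read 0x2B idx=30: raw=0x2C007 flags P=1 W=1 U=1 S=0
  → PA=0x2CC60  (2 entries read)
#1 VA=0x1418D91 (r,user):
  [0] read 0x29 idx=10: raw=0x2F007 flags P=1 W=1 U=1 S=0
  [1] read 0x2F idx=24: raw=0x31007 flags P=1 W=1 U=1 S=0
  → PA=0x31D91  (2 entries read)
#2 VA=0x300CEDC (w,kernel):
  [0] read 0x29 idx=24: raw=0x35007 flags P=1 W=1 U=1 S=0
  [1] read 0x35 idx=12: raw=0x37007 flags P=1 W=1 U=1 S=0
  → PA=0x37EDC  (2 entries read)
#3 VA=0x202729 (w,kernel):
  [0] read 0x29 idx=1: raw=0x3B007 flags P=1 W=1 U=1 S=0
  [1] read 0x3B idx=2: raw=0x3E007 flags P=1 W=1 U=1 S=0
  → PA=0x3E729  (2 entries read)

Entries read for #2: 2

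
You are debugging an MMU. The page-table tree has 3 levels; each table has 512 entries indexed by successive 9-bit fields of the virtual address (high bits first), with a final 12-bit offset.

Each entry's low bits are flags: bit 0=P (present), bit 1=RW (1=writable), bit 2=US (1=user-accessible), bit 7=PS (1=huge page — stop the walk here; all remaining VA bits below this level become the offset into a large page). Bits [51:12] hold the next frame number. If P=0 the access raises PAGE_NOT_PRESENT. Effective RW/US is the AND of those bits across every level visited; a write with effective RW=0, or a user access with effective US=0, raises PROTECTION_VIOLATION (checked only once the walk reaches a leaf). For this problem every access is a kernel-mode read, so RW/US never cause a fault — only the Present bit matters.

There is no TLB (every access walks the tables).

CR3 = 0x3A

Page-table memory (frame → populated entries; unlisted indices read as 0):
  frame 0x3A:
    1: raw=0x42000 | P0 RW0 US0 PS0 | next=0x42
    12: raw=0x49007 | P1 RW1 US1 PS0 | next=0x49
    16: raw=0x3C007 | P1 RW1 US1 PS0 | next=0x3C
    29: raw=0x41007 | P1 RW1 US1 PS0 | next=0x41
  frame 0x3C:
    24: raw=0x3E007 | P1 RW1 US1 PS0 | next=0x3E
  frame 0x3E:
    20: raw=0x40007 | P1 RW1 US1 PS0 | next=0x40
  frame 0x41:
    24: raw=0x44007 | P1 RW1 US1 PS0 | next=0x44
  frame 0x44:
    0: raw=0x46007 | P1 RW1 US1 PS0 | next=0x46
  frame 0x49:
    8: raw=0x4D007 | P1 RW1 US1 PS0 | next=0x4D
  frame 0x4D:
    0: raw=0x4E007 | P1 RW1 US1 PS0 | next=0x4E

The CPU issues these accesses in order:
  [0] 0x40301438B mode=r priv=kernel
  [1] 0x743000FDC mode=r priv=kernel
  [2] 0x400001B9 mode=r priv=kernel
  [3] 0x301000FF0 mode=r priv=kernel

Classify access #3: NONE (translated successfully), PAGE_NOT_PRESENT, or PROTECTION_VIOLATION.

Per-access translation:
#0 VA=0x40301438B (r,kernel):
  lvl0: tbl 0x3A, slot 16 ⇒ 0x3C007 (P1/RW1/US1/PS0)
  lvl1: tbl 0x3C, slot 24 ⇒ 0x3E007 (P1/RW1/US1/PS0)
  lvl2: tbl 0x3E, slot 20 ⇒ 0x40007 (P1/RW1/US1/PS0)
  ✓ 0x4038B  — 3 lookups
#1 VA=0x743000FDC (r,kernel):
  lvl0: tbl 0x3A, slot 29 ⇒ 0x41007 (P1/RW1/US1/PS0)
  lvl1: tbl 0x41, slot 24 ⇒ 0x44007 (P1/RW1/US1/PS0)
  lvl2: tbl 0x44, slot 0 ⇒ 0x46007 (P1/RW1/US1/PS0)
  ✓ 0x46FDC  — 3 lookups
#2 VA=0x400001B9 (r,kernel):
  lvl0: tbl 0x3A, slot 1 ⇒ 0x42000 (P0/RW0/US0/PS0)
  → PAGE_NOT_PRESENT  (1 entries read)
#3 VA=0x301000FF0 (r,kernel):
  lvl0: tbl 0x3A, slot 12 ⇒ 0x49007 (P1/RW1/US1/PS0)
  lvl1: tbl 0x49, slot 8 ⇒ 0x4D007 (P1/RW1/US1/PS0)
  lvl2: tbl 0x4D, slot 0 ⇒ 0x4E007 (P1/RW1/US1/PS0)
  ✓ 0x4EFF0  — 3 lookups

Access #3 fault: NONE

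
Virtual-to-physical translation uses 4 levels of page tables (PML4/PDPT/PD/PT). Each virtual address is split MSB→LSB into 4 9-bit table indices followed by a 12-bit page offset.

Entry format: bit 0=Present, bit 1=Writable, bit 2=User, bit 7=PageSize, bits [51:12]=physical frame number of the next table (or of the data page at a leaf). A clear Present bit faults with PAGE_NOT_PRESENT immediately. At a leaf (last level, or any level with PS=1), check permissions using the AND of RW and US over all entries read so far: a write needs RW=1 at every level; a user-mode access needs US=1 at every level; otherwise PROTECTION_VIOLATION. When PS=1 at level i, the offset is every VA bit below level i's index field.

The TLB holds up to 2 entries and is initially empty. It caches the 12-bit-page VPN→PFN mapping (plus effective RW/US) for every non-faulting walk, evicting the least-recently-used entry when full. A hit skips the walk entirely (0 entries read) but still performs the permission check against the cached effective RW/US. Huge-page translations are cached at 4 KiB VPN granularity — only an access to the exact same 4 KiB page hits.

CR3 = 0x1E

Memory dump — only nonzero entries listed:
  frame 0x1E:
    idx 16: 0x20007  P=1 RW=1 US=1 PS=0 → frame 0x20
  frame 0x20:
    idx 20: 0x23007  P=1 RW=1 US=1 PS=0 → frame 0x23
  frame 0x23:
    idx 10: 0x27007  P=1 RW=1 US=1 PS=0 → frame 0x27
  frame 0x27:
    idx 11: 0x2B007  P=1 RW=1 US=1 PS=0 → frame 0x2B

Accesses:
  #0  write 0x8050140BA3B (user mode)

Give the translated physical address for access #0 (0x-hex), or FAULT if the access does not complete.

Trace:
#0 VA=0x8050140BA3B (w,user):
  L0 @0x1E[16] → 0x20007  P=1,RW=1,US=1,PS=0
  L1 @0x20[20] → 0x23007  P=1,RW=1,US=1,PS=0
  L2 @0x23[10] → 0x27007  P=1,RW=1,US=1,PS=0
  L3 @0x27[11] → 0x2B007  P=1,RW=1,US=1,PS=0
  ⇒ phys 0x2BA3B  [4 reads]

Access #0 PA: 0x2BA3B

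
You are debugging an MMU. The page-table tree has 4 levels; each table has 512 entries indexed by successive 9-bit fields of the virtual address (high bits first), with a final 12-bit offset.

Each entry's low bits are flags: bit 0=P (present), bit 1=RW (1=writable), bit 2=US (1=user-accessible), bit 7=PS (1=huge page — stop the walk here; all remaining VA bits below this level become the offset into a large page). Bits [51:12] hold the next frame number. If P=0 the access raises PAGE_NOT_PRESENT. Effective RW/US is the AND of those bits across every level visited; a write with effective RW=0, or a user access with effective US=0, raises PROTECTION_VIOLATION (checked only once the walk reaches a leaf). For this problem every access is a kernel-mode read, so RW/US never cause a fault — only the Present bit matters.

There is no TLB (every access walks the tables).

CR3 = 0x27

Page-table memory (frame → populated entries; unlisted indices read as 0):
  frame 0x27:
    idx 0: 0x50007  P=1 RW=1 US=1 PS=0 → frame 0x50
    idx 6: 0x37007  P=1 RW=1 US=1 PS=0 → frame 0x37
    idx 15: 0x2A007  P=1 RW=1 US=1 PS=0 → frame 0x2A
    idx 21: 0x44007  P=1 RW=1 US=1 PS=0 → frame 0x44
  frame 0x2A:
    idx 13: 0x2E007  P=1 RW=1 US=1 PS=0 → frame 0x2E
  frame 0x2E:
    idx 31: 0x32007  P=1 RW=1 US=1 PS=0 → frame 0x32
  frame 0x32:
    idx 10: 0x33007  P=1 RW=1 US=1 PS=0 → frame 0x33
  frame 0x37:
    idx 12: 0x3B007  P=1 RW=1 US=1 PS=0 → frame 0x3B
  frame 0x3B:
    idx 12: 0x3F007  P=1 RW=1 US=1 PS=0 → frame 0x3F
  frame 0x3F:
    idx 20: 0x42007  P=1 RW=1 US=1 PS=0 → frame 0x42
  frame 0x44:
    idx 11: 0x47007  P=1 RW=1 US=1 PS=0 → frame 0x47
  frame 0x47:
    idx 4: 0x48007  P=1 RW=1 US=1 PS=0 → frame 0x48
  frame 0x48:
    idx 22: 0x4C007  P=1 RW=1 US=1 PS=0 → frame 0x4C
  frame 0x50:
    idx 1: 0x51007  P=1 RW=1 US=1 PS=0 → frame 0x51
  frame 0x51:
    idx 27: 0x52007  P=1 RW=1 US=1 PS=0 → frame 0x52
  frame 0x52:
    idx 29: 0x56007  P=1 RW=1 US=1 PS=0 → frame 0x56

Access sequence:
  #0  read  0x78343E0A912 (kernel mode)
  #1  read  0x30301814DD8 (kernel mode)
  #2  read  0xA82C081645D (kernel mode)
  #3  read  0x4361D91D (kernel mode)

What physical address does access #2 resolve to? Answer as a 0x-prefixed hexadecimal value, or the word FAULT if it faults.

Per-access translation:
#0 VA=0x78343E0A912 (r,kernel):
  L0: frame=0x27 idx=15 entry=0x2A007 [P=1 RW=1 US=1 PS=0]
  L1: frame=0x2A idx=13 entry=0x2E007 [P=1 RW=1 US=1 PS=0]
  L2: frame=0x2E idx=31 entry=0x32007 [P=1 RW=1 US=1 PS=0]
  L3: frame=0x32 idx=10 entry=0x33007 [P=1 RW=1 US=1 PS=0]
  ⇒ phys 0x33912  [4 reads]
#1 VA=0x30301814DD8 (r,kernel):
  L0: frame=0x27 idx=6 entry=0x37007 [P=1 RW=1 US=1 PS=0]
  L1: frame=0x37 idx=12 entry=0x3B007 [P=1 RW=1 US=1 PS=0]
  L2: frame=0x3B idx=12 entry=0x3F007 [P=1 RW=1 US=1 PS=0]
  L3: frame=0x3F idx=20 entry=0x42007 [P=1 RW=1 US=1 PS=0]
  ⇒ phys 0x42DD8  [4 reads]
#2 VA=0xA82C081645D (r,kernel):
  L0: frame=0x27 idx=21 entry=0x44007 [P=1 RW=1 US=1 PS=0]
  L1: frame=0x44 idx=11 entry=0x47007 [P=1 RW=1 US=1 PS=0]
  L2: frame=0x47 idx=4 entry=0x48007 [P=1 RW=1 US=1 PS=0]
  L3: frame=0x48 idx=22 entry=0x4C007 [P=1 RW=1 US=1 PS=0]
  ⇒ phys 0x4C45D  [4 reads]
#3 VA=0x4361D91D (r,kernel):
  L0: frame=0x27 idx=0 entry=0x50007 [P=1 RW=1 US=1 PS=0]
  L1: frame=0x50 idx=1 entry=0x51007 [P=1 RW=1 US=1 PS=0]
  L2: frame=0x51 idx=27 entry=0x52007 [P=1 RW=1 US=1 PS=0]
  L3: frame=0x52 idx=29 entry=0x56007 [P=1 RW=1 US=1 PS=0]
  ⇒ phys 0x5691D  [4 reads]

Access #2 PA: 0x4C45D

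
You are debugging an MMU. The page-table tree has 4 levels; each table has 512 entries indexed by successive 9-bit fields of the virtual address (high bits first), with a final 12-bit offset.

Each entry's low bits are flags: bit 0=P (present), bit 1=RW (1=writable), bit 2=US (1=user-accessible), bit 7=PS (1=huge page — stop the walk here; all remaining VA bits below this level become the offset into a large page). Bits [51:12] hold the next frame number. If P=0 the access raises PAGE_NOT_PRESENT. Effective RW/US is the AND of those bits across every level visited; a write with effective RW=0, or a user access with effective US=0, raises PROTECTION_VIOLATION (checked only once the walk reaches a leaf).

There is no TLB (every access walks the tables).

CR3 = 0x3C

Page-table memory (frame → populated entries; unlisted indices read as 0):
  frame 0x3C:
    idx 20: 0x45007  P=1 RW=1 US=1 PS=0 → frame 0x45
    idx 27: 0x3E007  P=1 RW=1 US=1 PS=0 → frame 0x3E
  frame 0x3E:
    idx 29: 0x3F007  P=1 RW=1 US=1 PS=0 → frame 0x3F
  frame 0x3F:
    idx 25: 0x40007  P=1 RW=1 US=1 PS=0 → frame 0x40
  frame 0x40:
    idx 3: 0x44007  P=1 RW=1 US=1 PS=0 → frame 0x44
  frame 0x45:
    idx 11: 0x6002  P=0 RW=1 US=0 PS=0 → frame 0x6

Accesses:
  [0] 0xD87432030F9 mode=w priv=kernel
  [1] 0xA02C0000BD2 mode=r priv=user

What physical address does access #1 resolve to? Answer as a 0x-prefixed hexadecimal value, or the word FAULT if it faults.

Per-access translation:
#0 VA=0xD87432030F9 (w,kernel):
  L0 @0x3C[27] → 0x3E007  P=1,RW=1,US=1,PS=0
  L1 @0x3E[29] → 0x3F007  P=1,RW=1,US=1,PS=0
  L2 @0x3F[25] → 0x40007  P=1,RW=1,US=1,PS=0
  L3 @0x40[3] → 0x44007  P=1,RW=1,US=1,PS=0
  ⇒ phys 0x440F9  [4 reads]
#1 VA=0xA02C0000BD2 (r,user):
  L0 @0x3C[20] → 0x45007  P=1,RW=1,US=1,PS=0
  L1 @0x45[11] → 0x6002  P=0,RW=1,US=0,PS=0
  ⇒ fault: PAGE_NOT_PRESENT  — 2 lookups

Access #1 PA: FAULT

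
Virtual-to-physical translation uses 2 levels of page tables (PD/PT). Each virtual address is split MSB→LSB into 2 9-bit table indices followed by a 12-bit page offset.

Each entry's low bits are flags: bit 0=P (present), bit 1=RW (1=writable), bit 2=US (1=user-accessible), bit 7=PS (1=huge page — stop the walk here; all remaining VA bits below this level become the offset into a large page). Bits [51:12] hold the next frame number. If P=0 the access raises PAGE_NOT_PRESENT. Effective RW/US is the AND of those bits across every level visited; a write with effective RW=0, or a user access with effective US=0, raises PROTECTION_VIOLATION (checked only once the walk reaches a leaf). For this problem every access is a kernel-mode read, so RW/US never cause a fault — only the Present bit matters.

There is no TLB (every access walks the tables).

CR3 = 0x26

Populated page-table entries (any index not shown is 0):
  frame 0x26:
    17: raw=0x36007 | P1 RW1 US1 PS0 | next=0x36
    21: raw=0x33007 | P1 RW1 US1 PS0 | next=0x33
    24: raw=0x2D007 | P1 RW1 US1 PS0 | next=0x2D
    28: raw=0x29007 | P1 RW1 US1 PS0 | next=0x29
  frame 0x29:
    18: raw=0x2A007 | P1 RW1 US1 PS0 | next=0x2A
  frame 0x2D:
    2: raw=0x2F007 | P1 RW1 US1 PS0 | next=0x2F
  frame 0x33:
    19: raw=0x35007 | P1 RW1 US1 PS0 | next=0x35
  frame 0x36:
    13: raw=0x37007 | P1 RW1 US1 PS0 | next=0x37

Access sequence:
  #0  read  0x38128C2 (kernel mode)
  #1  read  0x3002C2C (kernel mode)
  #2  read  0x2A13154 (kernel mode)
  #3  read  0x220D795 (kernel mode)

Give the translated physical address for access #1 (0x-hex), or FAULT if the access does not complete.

Trace:
#0 VA=0x38128C2 (r,kernel):
  lvl0: tbl 0x26, slot 28 ⇒ 0x29007 (P1/RW1/US1/PS0)
  lvl1: tbl 0x29, slot 18 ⇒ 0x2A007 (P1/RW1/US1/PS0)
  ✓ 0x2A8C2  — 2 lookups
#1 VA=0x3002C2C (r,kernel):
  lvl0: tbl 0x26, slot 24 ⇒ 0x2D007 (P1/RW1/US1/PS0)
  lvl1: tbl 0x2D, slot 2 ⇒ 0x2F007 (P1/RW1/US1/PS0)
  ✓ 0x2FC2C  — 2 lookups
#2 VA=0x2A13154 (r,kernel):
  lvl0: tbl 0x26, slot 21 ⇒ 0x33007 (P1/RW1/US1/PS0)
  lvl1: tbl 0x33, slot 19 ⇒ 0x35007 (P1/RW1/US1/PS0)
  ✓ 0x35154  — 2 lookups
#3 VA=0x220D795 (r,kernel):
  lvl0: tbl 0x26, slot 17 ⇒ 0x36007 (P1/RW1/US1/PS0)
  lvl1: tbl 0x36, slot 13 ⇒ 0x37007 (P1/RW1/US1/PS0)
  ✓ 0x37795  — 2 lookups

Access #1 PA: 0x2FC2C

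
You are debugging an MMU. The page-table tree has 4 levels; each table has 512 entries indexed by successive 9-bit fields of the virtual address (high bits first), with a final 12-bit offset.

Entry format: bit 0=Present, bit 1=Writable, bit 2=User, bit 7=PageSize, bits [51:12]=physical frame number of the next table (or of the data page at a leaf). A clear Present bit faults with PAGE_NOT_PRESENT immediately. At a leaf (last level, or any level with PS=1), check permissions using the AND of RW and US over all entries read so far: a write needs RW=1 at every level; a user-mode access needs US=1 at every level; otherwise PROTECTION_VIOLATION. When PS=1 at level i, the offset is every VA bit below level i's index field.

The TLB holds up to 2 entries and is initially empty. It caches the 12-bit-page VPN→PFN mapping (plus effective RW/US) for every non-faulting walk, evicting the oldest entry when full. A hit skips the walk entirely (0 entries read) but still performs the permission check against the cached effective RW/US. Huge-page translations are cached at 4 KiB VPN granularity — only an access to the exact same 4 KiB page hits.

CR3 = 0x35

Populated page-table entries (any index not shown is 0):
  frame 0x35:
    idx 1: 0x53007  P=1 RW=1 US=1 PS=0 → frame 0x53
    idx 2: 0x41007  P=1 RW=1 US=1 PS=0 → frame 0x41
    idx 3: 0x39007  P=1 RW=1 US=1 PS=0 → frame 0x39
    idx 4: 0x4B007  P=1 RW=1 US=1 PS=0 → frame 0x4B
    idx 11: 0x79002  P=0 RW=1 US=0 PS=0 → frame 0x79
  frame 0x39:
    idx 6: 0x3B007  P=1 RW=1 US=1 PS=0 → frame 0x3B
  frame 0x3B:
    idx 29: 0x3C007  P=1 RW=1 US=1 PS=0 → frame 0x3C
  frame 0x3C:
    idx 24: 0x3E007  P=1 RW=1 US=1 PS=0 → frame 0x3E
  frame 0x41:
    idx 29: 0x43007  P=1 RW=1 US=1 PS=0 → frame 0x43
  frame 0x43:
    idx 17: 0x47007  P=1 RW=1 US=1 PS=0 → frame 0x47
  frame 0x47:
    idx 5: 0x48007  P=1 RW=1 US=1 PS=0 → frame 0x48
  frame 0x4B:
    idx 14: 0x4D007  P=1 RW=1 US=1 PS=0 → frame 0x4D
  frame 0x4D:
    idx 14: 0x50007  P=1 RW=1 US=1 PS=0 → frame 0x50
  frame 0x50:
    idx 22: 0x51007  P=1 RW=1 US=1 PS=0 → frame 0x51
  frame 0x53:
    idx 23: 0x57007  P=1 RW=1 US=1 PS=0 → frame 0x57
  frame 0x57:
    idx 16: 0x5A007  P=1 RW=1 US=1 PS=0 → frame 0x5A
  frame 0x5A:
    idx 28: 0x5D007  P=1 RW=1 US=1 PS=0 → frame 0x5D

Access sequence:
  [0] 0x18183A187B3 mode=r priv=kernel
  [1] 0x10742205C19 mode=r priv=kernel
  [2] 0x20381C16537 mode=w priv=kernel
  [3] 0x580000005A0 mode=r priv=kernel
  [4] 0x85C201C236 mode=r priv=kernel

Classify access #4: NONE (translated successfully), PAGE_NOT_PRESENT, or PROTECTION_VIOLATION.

Trace:
#0 VA=0x18183A187B3 (r,kernel):
  L0 @0x35[3] → 0x39007  P=1,RW=1,US=1,PS=0
  L1 @0x39[6] → 0x3B007  P=1,RW=1,US=1,PS=0
  L2 @0x3B[29] → 0x3C007  P=1,RW=1,US=1,PS=0
  L3 @0x3C[24] → 0x3E007  P=1,RW=1,US=1,PS=0
  ✓ 0x3E7B3  — 4 lookups
#1 VA=0x10742205C19 (r,kernel):
  L0 @0x35[2] → 0x41007  P=1,RW=1,US=1,PS=0
  L1 @0x41[29] → 0x43007  P=1,RW=1,US=1,PS=0
  L2 @0x43[17] → 0x47007  P=1,RW=1,US=1,PS=0
  L3 @0x47[5] → 0x48007  P=1,RW=1,US=1,PS=0
  ✓ 0x48C19  — 4 lookups
#2 VA=0x20381C16537 (w,kernel):
  L0 @0x35[4] → 0x4B007  P=1,RW=1,US=1,PS=0
  L1 @0x4B[14] → 0x4D007  P=1,RW=1,US=1,PS=0
  L2 @0x4D[14] → 0x50007  P=1,RW=1,US=1,PS=0
  L3 @0x50[22] → 0x51007  P=1,RW=1,US=1,PS=0
  ✓ 0x51537  — 4 lookups
#3 VA=0x580000005A0 (r,kernel):
  L0 @0x35[11] → 0x79002  P=0,RW=1,US=0,PS=0
  ✗ PAGE_NOT_PRESENT  [1 reads]
#4 VA=0x85C201C236 (r,kernel):
  L0 @0x35[1] → 0x53007  P=1,RW=1,US=1,PS=0
  L1 @0x53[23] → 0x57007  P=1,RW=1,US=1,PS=0
  L2 @0x57[16] → 0x5A007  P=1,RW=1,US=1,PS=0
  L3 @0x5A[28] → 0x5D007  P=1,RW=1,US=1,PS=0
  ✓ 0x5D236  — 4 lookups

Access #4 fault: NONE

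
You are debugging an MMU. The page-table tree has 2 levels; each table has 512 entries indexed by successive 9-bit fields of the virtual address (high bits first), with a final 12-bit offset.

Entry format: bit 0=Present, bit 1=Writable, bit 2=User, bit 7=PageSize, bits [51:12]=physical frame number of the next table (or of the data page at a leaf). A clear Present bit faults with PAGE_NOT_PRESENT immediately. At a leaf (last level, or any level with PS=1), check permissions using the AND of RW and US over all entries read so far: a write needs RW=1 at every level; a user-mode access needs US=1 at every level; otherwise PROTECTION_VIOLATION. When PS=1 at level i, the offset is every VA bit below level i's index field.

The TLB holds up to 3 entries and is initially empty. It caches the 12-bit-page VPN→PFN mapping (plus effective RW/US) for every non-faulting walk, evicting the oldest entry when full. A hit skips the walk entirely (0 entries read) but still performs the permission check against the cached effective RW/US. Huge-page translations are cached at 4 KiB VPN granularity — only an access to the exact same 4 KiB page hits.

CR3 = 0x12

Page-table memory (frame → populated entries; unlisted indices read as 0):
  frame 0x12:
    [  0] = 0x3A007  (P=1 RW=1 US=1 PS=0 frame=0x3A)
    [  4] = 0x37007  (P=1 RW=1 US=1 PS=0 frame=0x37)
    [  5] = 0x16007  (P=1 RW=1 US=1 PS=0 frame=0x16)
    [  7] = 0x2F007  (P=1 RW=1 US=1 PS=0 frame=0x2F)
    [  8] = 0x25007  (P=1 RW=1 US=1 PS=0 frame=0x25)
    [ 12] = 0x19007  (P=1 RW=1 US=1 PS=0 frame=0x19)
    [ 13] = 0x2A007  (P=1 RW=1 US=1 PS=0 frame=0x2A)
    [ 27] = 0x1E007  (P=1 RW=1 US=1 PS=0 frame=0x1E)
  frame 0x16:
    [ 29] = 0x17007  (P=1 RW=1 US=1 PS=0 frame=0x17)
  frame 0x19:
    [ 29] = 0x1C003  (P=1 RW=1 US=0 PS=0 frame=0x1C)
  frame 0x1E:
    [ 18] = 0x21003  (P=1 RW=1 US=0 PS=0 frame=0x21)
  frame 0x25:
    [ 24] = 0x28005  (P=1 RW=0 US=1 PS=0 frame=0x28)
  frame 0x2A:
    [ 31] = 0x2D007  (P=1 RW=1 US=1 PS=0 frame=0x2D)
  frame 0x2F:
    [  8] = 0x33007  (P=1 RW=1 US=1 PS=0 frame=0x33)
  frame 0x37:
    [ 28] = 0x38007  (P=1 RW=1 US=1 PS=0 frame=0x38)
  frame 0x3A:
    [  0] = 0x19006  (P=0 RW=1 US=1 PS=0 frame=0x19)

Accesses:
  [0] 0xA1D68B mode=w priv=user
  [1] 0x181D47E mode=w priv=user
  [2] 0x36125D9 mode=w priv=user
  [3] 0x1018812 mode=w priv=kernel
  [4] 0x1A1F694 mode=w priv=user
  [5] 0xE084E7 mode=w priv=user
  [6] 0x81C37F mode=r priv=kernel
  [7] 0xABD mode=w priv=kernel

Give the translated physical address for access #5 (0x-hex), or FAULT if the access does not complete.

Walk each access:
#0 VA=0xA1D68B (w,user):
  lvl0: tbl 0x12, slot 5 ⇒ 0x16007 (P1/RW1/US1/PS0)
  lvl1: tbl 0x16, slot 29 ⇒ 0x17007 (P1/RW1/US1/PS0)
  → PA=0x1768B  (2 entries read)
#1 VA=0x181D47E (w,user):
  lvl0: tbl 0x12, slot 12 ⇒ 0x19007 (P1/RW1/US1/PS0)
  lvl1: tbl 0x19, slot 29 ⇒ 0x1C003 (P1/RW1/US0/PS0)
  ✗ PROTECTION_VIOLATION  [2 reads]
#2 VA=0x36125D9 (w,user):
  lvl0: tbl 0x12, slot 27 ⇒ 0x1E007 (P1/RW1/US1/PS0)
  lvl1: tbl 0x1E, slot 18 ⇒ 0x21003 (P1/RW1/US0/PS0)
  ✗ PROTECTION_VIOLATION  [2 reads]
#3 VA=0x1018812 (w,kernel):
  lvl0: tbl 0x12, slot 8 ⇒ 0x25007 (P1/RW1/US1/PS0)
  lvl1: tbl 0x25, slot 24 ⇒ 0x28005 (P1/RW0/US1/PS0)
  ✗ PROTECTION_VIOLATION  [2 reads]
#4 VA=0x1A1F694 (w,user):
  lvl0: tbl 0x12, slot 13 ⇒ 0x2A007 (P1/RW1/US1/PS0)
  lvl1: tbl 0x2A, slot 31 ⇒ 0x2D007 (P1/RW1/US1/PS0)
  → PA=0x2D694  (2 entries read)
#5 VA=0xE084E7 (w,user):
  lvl0: tbl 0x12, slot 7 ⇒ 0x2F007 (P1/RW1/US1/PS0)
  lvl1: tbl 0x2F, slot 8 ⇒ 0x33007 (P1/RW1/US1/PS0)
  → PA=0x334E7  (2 entries read)
#6 VA=0x81C37F (r,kernel):
  lvl0: tbl 0x12, slot 4 ⇒ 0x37007 (P1/RW1/US1/PS0)
  lvl1: tbl 0x37, slot 28 ⇒ 0x38007 (P1/RW1/US1/PS0)
  → PA=0x3837F  (2 entries read)
#7 VA=0xABD (w,kernel):
  lvl0: tbl 0x12, slot 0 ⇒ 0x3A007 (P1/RW1/US1/PS0)
  lvl1: tbl 0x3A, slot 0 ⇒ 0x19006 (P0/RW1/US1/PS0)
  ✗ PAGE_NOT_PRESENT  [2 reads]

Access #5 PA: 0x334E7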